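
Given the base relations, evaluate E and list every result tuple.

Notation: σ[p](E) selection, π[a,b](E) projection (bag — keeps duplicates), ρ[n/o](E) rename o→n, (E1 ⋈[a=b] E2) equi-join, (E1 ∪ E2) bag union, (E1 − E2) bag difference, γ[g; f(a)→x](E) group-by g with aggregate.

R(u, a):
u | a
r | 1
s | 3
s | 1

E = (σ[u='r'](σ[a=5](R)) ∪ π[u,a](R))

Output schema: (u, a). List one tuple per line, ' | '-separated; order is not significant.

Subexpression sizes:
  R → 3
  σ[a=5](R) → 0
  σ[u='r'](σ[a=5](R)) → 0
  R → 3
  π[u,a](R) → 3
  (σ[u='r'](σ[a=5](R)) ∪ π[u,a](R)) → 3

== RESULT ==
u | a
r | 1
s | 1
s | 3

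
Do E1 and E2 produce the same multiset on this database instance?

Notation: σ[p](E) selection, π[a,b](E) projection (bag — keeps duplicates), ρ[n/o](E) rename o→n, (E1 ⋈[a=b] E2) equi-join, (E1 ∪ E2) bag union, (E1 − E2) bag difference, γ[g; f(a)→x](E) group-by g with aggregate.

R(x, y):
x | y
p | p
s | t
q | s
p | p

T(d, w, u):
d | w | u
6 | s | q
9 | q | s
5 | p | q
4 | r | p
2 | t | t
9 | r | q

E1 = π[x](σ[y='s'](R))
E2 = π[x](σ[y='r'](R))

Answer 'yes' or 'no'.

E1 row counts bottom-up:
  R → 4
  σ[y='s'](R) → 1
  π[x](σ[y='s'](R)) → 1
E2 row counts bottom-up:
  R → 4
  σ[y='r'](R) → 0
  π[x](σ[y='r'](R)) → 0

E1 result:
x
q
E2 result:
x
(0 rows)
Witness: ('q',) appears 1× in E1 but 0× in E2.

no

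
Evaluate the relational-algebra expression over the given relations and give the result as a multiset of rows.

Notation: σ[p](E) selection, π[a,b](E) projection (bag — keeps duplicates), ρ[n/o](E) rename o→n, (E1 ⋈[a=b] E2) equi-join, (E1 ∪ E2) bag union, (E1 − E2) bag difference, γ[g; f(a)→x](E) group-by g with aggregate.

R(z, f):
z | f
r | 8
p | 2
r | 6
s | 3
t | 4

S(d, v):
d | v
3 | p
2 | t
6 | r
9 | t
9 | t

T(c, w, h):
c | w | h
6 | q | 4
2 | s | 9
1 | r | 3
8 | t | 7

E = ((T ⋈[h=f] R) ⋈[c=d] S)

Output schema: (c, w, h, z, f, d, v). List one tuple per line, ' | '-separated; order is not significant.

Subexpression sizes:
  T → 4
  R → 5
  (T ⋈[h=f] R) → 2
  S → 5
  ((T ⋈[h=f] R) ⋈[c=d] S) → 1

== RESULT ==
c | w | h | z | f | d | v
6 | q | 4 | t | 4 | 6 | r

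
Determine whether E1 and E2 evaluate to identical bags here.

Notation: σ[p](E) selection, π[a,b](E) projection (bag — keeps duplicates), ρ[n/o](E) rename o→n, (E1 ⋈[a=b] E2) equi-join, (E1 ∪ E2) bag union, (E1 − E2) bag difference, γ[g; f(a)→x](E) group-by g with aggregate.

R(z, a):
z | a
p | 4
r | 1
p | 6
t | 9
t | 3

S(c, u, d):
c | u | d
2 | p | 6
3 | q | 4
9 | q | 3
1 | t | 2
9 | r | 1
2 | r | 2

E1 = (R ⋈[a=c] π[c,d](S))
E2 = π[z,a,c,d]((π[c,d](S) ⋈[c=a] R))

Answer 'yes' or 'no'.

E1 row counts bottom-up:
  R → 5
  S → 6
  π[c,d](S) → 6
  (R ⋈[a=c] π[c,d](S)) → 4
E2 row counts bottom-up:
  S → 6
  π[c,d](S) → 6
  R → 5
  (π[c,d](S) ⋈[c=a] R) → 4
  π[z,a,c,d]((π[c,d](S) ⋈[c=a] R)) → 4

E1 and E2 produce the same multiset:
z | a | c | d
r | 1 | 1 | 2
t | 3 | 3 | 4
t | 9 | 9 | 1
t | 9 | 9 | 3

yes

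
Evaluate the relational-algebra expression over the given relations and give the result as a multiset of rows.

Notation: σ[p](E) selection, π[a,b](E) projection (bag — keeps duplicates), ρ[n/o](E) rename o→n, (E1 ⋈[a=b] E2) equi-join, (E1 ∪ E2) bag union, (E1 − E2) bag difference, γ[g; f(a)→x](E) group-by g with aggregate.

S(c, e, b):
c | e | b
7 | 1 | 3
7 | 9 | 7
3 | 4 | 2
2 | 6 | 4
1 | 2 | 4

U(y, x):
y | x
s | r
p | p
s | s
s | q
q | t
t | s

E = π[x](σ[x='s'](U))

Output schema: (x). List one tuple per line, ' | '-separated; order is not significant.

Per-node cardinality:
  U → 6
  σ[x='s'](U) → 2
  π[x](σ[x='s'](U)) → 2

== RESULT ==
x
s
s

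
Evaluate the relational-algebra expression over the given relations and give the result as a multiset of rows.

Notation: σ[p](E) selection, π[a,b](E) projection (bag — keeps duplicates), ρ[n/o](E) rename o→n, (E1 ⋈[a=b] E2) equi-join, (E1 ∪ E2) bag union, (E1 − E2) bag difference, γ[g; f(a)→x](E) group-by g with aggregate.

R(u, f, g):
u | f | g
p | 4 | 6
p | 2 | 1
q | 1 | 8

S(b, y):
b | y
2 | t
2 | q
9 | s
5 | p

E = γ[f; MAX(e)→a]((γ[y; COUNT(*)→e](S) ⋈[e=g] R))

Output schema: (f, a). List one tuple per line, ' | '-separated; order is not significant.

Per-node cardinality:
  S → 4
  γ[y; COUNT(*)→e](S) → 4
  R → 3
  (γ[y; COUNT(*)→e](S) ⋈[e=g] R) → 4
  γ[f; MAX(e)→a]((γ[y; COUNT(*)→e](S) ⋈[e=g] R)) → 1

== RESULT ==
f | a
2 | 1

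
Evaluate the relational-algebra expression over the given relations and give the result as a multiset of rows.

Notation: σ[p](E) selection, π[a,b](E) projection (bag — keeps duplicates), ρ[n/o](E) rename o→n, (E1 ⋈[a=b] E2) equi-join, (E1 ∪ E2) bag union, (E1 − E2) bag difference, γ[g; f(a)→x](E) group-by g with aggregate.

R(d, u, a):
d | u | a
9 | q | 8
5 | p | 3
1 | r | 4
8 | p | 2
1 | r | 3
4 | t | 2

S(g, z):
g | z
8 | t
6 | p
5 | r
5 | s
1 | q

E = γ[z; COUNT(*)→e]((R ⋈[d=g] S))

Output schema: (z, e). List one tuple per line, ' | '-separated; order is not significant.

Row counts bottom-up:
  R → 6
  S → 5
  (R ⋈[d=g] S) → 5
  γ[z; COUNT(*)→e]((R ⋈[d=g] S)) → 4

== RESULT ==
z | e
q | 2
r | 1
s | 1
t | 1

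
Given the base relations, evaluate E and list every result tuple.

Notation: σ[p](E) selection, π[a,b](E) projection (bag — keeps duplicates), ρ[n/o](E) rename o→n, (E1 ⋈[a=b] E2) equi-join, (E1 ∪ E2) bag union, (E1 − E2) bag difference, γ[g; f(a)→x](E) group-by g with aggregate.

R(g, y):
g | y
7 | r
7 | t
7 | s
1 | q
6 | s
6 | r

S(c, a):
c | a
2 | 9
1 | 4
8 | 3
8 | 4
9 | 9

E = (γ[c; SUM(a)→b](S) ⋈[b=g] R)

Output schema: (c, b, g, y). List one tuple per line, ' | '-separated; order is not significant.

Subexpression sizes:
  S → 5
  γ[c; SUM(a)→b](S) → 4
  R → 6
  (γ[c; SUM(a)→b](S) ⋈[b=g] R) → 3

== RESULT ==
c | b | g | y
8 | 7 | 7 | r
8 | 7 | 7 | s
8 | 7 | 7 | t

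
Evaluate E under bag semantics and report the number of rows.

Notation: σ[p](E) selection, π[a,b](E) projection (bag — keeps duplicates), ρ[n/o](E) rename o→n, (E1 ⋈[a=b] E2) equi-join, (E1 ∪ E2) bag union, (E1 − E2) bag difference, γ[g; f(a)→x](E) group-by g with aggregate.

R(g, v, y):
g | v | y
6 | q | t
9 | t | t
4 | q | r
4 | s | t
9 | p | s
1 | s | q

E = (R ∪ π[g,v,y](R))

Row counts bottom-up:
  R → 6
  R → 6
  π[g,v,y](R) → 6
  (R ∪ π[g,v,y](R)) → 12

|E| = 12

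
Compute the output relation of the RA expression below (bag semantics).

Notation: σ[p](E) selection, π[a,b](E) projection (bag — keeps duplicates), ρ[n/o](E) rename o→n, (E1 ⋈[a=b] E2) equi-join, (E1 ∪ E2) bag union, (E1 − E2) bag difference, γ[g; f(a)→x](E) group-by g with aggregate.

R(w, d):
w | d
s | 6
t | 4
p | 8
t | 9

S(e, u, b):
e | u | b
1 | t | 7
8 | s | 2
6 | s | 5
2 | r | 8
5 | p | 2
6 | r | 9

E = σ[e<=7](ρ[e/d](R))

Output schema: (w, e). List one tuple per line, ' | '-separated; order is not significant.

Stepwise |·|:
  R → 4
  ρ[e/d](R) → 4
  σ[e<=7](ρ[e/d](R)) → 2

== RESULT ==
w | e
s | 6
t | 4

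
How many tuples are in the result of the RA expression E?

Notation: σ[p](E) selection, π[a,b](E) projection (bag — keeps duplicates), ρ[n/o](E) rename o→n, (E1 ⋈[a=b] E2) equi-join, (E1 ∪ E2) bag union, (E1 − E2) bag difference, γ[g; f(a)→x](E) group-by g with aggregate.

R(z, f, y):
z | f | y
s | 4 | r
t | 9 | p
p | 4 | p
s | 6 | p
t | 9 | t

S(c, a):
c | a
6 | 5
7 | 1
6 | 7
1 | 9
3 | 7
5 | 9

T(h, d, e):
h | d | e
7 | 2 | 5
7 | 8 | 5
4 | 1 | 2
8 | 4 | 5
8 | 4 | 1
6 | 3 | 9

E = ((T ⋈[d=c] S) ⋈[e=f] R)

Per-node cardinality:
  T → 6
  S → 6
  (T ⋈[d=c] S) → 2
  R → 5
  ((T ⋈[d=c] S) ⋈[e=f] R) → 2

|E| = 2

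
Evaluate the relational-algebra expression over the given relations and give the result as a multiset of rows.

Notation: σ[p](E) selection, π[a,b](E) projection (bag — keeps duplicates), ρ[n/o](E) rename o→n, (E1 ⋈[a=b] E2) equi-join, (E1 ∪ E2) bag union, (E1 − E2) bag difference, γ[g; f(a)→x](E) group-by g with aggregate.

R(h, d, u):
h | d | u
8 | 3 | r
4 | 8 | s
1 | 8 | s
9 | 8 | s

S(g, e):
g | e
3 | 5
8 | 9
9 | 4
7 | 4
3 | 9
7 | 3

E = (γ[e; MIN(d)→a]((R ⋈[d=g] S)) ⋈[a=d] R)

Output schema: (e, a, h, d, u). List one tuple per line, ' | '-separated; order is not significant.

Row counts bottom-up:
  R → 4
  S → 6
  (R ⋈[d=g] S) → 5
  γ[e; MIN(d)→a]((R ⋈[d=g] S)) → 2
  R → 4
  (γ[e; MIN(d)→a]((R ⋈[d=g] S)) ⋈[a=d] R) → 2

== RESULT ==
e | a | h | d | u
5 | 3 | 8 | 3 | r
9 | 3 | 8 | 3 | r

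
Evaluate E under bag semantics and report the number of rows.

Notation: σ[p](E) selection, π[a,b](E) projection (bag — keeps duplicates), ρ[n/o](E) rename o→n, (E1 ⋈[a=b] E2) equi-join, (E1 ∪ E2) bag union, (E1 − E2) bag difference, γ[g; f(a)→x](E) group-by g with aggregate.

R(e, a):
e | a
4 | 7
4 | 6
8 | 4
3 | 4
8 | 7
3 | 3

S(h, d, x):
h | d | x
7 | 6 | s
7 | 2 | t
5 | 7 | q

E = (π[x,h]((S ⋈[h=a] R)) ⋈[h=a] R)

Subexpression sizes:
  S → 3
  R → 6
  (S ⋈[h=a] R) → 4
  π[x,h]((S ⋈[h=a] R)) → 4
  R → 6
  (π[x,h]((S ⋈[h=a] R)) ⋈[h=a] R) → 8

|E| = 8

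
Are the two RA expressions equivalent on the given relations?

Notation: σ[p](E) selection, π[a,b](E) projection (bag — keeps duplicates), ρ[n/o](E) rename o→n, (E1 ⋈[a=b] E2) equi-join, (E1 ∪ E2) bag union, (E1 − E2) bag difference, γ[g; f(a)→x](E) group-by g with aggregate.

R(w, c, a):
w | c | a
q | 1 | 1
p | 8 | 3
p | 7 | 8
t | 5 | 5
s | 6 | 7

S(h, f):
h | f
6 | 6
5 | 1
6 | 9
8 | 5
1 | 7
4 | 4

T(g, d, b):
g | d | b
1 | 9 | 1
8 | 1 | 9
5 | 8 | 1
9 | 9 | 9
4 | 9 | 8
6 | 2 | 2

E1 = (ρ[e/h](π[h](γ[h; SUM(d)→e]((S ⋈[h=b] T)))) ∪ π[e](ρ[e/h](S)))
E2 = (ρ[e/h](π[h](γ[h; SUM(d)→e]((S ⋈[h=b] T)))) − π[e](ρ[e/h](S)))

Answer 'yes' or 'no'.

E1 stepwise |·|:
  S → 6
  T → 6
  (S ⋈[h=b] T) → 3
  γ[h; SUM(d)→e]((S ⋈[h=b] T)) → 2
  π[h](γ[h; SUM(d)→e]((S ⋈[h=b] T))) → 2
  ρ[e/h](π[h](γ[h; SUM(d)→e]((S ⋈[h=b] T)))) → 2
  S → 6
  ρ[e/h](S) → 6
  π[e](ρ[e/h](S)) → 6
  (ρ[e/h](π[h](γ[h; SUM(d)→e]((S ⋈[h=b] T)))) ∪ π[e](ρ[e/h](S))) → 8
E2 stepwise |·|:
  S → 6
  T → 6
  (S ⋈[h=b] T) → 3
  γ[h; SUM(d)→e]((S ⋈[h=b] T)) → 2
  π[h](γ[h; SUM(d)→e]((S ⋈[h=b] T))) → 2
  ρ[e/h](π[h](γ[h; SUM(d)→e]((S ⋈[h=b] T)))) → 2
  S → 6
  ρ[e/h](S) → 6
  π[e](ρ[e/h](S)) → 6
  (ρ[e/h](π[h](γ[h; SUM(d)→e]((S ⋈[h=b] T)))) − π[e](ρ[e/h](S))) → 0

E1 result:
e
1
1
4
5
6
6
8
8
E2 result:
e
(0 rows)
Witness: (6,) appears 2× in E1 but 0× in E2.

no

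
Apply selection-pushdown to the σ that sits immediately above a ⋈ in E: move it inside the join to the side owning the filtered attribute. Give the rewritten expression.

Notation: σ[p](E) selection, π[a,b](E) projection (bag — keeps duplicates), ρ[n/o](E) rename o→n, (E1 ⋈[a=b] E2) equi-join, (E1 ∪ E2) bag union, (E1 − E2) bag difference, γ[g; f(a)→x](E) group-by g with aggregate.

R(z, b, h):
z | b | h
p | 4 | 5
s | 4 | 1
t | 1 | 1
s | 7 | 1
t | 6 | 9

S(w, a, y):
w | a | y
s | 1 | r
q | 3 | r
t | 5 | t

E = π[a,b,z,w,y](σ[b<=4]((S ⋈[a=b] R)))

σ filters on b, owned by the right side.
E' = π[a,b,z,w,y]((S ⋈[a=b] σ[b<=4](R)))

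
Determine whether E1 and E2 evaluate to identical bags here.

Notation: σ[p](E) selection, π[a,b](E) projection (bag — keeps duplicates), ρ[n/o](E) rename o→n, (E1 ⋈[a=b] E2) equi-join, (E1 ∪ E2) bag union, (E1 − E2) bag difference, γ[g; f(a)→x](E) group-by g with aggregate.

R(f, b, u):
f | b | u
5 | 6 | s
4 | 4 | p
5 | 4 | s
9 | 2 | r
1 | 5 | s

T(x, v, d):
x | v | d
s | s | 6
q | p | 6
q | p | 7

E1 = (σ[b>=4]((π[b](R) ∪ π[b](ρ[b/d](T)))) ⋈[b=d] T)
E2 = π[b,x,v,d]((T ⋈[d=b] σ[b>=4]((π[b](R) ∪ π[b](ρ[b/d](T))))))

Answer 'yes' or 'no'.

E1 stepwise |·|:
  R → 5
  π[b](R) → 5
  T → 3
  ρ[b/d](T) → 3
  π[b](ρ[b/d](T)) → 3
  (π[b](R) ∪ π[b](ρ[b/d](T))) → 8
  σ[b>=4]((π[b](R) ∪ π[b](ρ[b/d](T)))) → 7
  T → 3
  (σ[b>=4]((π[b](R) ∪ π[b](ρ[b/d](T)))) ⋈[b=d] T) → 7
E2 stepwise |·|:
  T → 3
  R → 5
  π[b](R) → 5
  T → 3
  ρ[b/d](T) → 3
  π[b](ρ[b/d](T)) → 3
  (π[b](R) ∪ π[b](ρ[b/d](T))) → 8
  σ[b>=4]((π[b](R) ∪ π[b](ρ[b/d](T)))) → 7
  (T ⋈[d=b] σ[b>=4]((π[b](R) ∪ π[b](ρ[b/d](T))))) → 7
  π[b,x,v,d]((T ⋈[d=b] σ[b>=4]((π[b](R) ∪ π[b](ρ[b/d](T)))))) → 7

E1 and E2 produce the same multiset:
b | x | v | d
6 | q | p | 6
6 | q | p | 6
6 | q | p | 6
6 | s | s | 6
6 | s | s | 6
6 | s | s | 6
7 | q | p | 7

yes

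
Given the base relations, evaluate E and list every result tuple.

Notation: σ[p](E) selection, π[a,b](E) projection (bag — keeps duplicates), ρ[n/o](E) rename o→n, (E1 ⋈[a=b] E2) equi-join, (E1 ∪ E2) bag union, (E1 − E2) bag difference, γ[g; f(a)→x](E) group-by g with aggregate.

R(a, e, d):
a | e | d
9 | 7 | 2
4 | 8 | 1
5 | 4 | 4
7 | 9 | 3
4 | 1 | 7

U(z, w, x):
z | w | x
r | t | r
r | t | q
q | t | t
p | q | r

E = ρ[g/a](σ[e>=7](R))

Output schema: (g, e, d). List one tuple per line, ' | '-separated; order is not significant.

Subexpression sizes:
  R → 5
  σ[e>=7](R) → 3
  ρ[g/a](σ[e>=7](R)) → 3

== RESULT ==
g | e | d
4 | 8 | 1
7 | 9 | 3
9 | 7 | 2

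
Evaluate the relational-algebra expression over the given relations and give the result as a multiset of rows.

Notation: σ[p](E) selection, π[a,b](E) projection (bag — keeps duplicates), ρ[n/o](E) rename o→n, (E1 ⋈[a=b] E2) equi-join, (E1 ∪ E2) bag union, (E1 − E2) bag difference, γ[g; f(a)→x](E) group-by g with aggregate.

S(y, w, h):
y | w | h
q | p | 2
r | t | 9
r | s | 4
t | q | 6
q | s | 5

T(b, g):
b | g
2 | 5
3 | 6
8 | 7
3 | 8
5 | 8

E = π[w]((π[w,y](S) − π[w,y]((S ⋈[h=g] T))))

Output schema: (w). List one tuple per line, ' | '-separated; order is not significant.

Subexpression sizes:
  S → 5
  π[w,y](S) → 5
  S → 5
  T → 5
  (S ⋈[h=g] T) → 2
  π[w,y]((S ⋈[h=g] T)) → 2
  (π[w,y](S) − π[w,y]((S ⋈[h=g] T))) → 3
  π[w]((π[w,y](S) − π[w,y]((S ⋈[h=g] T)))) → 3

== RESULT ==
w
p
s
t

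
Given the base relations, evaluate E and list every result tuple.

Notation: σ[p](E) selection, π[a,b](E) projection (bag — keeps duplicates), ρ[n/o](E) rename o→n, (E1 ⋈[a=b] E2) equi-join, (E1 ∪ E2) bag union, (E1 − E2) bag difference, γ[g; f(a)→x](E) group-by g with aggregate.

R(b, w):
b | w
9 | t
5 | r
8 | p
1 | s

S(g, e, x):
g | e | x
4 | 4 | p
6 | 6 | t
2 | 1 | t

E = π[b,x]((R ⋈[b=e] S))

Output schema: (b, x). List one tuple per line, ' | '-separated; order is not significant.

Stepwise |·|:
  R → 4
  S → 3
  (R ⋈[b=e] S) → 1
  π[b,x]((R ⋈[b=e] S)) → 1

== RESULT ==
b | x
1 | t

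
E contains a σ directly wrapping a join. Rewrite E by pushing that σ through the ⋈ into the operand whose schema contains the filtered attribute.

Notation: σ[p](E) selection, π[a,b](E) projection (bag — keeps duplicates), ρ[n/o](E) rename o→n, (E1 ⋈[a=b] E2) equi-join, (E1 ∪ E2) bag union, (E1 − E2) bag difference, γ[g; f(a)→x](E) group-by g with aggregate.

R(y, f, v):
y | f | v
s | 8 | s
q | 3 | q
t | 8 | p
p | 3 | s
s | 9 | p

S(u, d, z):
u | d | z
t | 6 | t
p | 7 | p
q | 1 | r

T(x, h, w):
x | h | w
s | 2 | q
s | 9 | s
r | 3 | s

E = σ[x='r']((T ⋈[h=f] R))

σ filters on x, owned by the left side.
E' = (σ[x='r'](T) ⋈[h=f] R)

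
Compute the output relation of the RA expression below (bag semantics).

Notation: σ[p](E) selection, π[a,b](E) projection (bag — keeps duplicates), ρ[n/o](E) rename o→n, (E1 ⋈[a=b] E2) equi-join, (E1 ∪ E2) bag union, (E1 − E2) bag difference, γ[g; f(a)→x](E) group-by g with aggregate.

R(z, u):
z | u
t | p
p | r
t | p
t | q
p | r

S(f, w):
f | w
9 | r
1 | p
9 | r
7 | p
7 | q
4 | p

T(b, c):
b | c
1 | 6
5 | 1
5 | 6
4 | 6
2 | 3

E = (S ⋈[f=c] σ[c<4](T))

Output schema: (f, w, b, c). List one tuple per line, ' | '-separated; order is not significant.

Subexpression sizes:
  S → 6
  T → 5
  σ[c<4](T) → 2
  (S ⋈[f=c] σ[c<4](T)) → 1

== RESULT ==
f | w | b | c
1 | p | 5 | 1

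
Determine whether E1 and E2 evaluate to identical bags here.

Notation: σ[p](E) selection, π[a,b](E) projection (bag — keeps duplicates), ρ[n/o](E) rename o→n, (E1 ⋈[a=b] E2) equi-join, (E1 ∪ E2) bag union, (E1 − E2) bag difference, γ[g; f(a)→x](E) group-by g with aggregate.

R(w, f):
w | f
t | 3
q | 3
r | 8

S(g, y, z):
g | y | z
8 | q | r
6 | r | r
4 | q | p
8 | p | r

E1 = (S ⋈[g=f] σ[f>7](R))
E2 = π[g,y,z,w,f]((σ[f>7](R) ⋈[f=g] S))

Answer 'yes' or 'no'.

E1 subexpression sizes:
  S → 4
  R → 3
  σ[f>7](R) → 1
  (S ⋈[g=f] σ[f>7](R)) → 2
E2 subexpression sizes:
  R → 3
  σ[f>7](R) → 1
  S → 4
  (σ[f>7](R) ⋈[f=g] S) → 2
  π[g,y,z,w,f]((σ[f>7](R) ⋈[f=g] S)) → 2

E1 and E2 produce the same multiset:
g | y | z | w | f
8 | p | r | r | 8
8 | q | r | r | 8

yes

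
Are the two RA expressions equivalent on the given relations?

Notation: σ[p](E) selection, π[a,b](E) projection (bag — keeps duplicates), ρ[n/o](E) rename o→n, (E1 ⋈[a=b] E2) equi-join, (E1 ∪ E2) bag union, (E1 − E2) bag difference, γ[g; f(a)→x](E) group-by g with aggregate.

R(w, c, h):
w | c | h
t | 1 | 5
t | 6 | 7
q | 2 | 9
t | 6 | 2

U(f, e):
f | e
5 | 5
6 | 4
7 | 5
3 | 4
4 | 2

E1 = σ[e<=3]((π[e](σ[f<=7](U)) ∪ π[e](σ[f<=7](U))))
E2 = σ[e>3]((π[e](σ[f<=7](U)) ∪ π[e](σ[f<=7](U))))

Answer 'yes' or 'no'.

E1 per-node cardinality:
  U → 5
  σ[f<=7](U) → 5
  π[e](σ[f<=7](U)) → 5
  U → 5
  σ[f<=7](U) → 5
  π[e](σ[f<=7](U)) → 5
  (π[e](σ[f<=7](U)) ∪ π[e](σ[f<=7](U))) → 10
  σ[e<=3]((π[e](σ[f<=7](U)) ∪ π[e](σ[f<=7](U)))) → 2
E2 per-node cardinality:
  U → 5
  σ[f<=7](U) → 5
  π[e](σ[f<=7](U)) → 5
  U → 5
  σ[f<=7](U) → 5
  π[e](σ[f<=7](U)) → 5
  (π[e](σ[f<=7](U)) ∪ π[e](σ[f<=7](U))) → 10
  σ[e>3]((π[e](σ[f<=7](U)) ∪ π[e](σ[f<=7](U)))) → 8

E1 result:
e
2
2
E2 result:
e
4
4
4
4
5
5
5
5
Witness: (2,) appears 2× in E1 but 0× in E2.

no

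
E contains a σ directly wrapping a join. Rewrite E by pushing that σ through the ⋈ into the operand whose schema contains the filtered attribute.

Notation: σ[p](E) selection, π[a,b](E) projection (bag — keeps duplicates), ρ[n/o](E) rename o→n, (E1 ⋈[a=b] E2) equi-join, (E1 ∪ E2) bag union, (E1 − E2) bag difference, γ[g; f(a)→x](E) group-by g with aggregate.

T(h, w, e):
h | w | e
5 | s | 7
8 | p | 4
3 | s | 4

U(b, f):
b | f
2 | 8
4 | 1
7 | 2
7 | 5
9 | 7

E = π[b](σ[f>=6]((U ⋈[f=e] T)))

σ filters on f, owned by the left side.
E' = π[b]((σ[f>=6](U) ⋈[f=e] T))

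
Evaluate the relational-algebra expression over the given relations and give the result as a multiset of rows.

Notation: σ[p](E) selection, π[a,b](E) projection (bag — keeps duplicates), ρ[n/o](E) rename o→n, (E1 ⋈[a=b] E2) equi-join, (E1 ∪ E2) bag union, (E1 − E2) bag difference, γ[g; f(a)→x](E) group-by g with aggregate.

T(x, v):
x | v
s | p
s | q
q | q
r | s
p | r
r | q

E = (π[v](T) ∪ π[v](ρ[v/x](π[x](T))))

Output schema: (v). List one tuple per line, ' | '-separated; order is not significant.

Stepwise |·|:
  T → 6
  π[v](T) → 6
  T → 6
  π[x](T) → 6
  ρ[v/x](π[x](T)) → 6
  π[v](ρ[v/x](π[x](T))) → 6
  (π[v](T) ∪ π[v](ρ[v/x](π[x](T)))) → 12

== RESULT ==
v
p
p
q
q
q
q
r
r
r
s
s
s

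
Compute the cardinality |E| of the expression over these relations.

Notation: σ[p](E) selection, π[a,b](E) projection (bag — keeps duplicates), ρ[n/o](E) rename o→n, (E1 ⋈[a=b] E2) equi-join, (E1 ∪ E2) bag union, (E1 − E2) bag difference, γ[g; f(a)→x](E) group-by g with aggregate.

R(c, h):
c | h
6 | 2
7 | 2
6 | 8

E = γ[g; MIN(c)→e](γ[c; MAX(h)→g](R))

Subexpression sizes:
  R → 3
  γ[c; MAX(h)→g](R) → 2
  γ[g; MIN(c)→e](γ[c; MAX(h)→g](R)) → 2

|E| = 2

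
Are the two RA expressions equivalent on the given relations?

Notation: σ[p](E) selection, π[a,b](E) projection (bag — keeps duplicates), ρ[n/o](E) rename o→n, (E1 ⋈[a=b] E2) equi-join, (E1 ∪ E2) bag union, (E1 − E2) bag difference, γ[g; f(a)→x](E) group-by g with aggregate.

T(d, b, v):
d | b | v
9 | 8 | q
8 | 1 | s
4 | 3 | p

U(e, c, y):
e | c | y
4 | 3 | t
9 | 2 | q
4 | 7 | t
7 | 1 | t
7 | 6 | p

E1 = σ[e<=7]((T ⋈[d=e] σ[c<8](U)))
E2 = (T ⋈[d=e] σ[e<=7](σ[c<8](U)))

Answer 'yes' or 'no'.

E1 row counts bottom-up:
  T → 3
  U → 5
  σ[c<8](U) → 5
  (T ⋈[d=e] σ[c<8](U)) → 3
  σ[e<=7]((T ⋈[d=e] σ[c<8](U))) → 2
E2 row counts bottom-up:
  T → 3
  U → 5
  σ[c<8](U) → 5
  σ[e<=7](σ[c<8](U)) → 4
  (T ⋈[d=e] σ[e<=7](σ[c<8](U))) → 2

E1 and E2 produce the same multiset:
d | b | v | e | c | y
4 | 3 | p | 4 | 3 | t
4 | 3 | p | 4 | 7 | t

yes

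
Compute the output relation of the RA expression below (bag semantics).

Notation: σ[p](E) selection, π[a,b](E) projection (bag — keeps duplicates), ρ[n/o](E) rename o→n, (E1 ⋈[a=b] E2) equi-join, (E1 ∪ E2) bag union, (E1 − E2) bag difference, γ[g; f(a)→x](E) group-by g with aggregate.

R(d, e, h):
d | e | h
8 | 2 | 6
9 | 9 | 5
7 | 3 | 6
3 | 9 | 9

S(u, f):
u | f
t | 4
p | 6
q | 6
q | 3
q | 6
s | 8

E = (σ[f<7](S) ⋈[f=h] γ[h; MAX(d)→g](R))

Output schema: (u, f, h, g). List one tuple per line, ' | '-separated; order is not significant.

Per-node cardinality:
  S → 6
  σ[f<7](S) → 5
  R → 4
  γ[h; MAX(d)→g](R) → 3
  (σ[f<7](S) ⋈[f=h] γ[h; MAX(d)→g](R)) → 3

== RESULT ==
u | f | h | g
p | 6 | 6 | 8
q | 6 | 6 | 8
q | 6 | 6 | 8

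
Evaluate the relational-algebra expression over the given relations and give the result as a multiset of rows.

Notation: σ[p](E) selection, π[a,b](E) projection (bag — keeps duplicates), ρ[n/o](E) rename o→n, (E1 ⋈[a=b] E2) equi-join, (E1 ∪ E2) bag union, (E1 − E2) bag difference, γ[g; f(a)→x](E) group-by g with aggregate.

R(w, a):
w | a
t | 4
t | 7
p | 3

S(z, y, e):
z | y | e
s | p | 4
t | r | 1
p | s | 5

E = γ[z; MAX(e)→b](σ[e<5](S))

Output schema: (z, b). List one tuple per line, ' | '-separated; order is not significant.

Stepwise |·|:
  S → 3
  σ[e<5](S) → 2
  γ[z; MAX(e)→b](σ[e<5](S)) → 2

== RESULT ==
z | b
s | 4
t | 1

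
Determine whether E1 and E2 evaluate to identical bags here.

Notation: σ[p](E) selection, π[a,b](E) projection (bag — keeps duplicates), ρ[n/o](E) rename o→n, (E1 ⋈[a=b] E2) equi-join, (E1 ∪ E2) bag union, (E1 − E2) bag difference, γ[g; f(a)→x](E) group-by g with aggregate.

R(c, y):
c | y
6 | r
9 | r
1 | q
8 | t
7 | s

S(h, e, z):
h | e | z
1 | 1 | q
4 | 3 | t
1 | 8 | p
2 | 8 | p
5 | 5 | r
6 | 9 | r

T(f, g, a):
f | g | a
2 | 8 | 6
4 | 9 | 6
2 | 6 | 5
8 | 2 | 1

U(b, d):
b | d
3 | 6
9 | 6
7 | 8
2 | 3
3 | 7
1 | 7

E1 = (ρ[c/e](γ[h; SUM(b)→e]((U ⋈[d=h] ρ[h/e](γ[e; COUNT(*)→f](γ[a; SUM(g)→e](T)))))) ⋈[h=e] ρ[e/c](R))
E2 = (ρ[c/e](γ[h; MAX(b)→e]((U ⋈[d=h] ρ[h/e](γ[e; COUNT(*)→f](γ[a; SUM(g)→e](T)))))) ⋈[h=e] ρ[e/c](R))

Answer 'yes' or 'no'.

E1 per-node cardinality:
  U → 6
  T → 4
  γ[a; SUM(g)→e](T) → 3
  γ[e; COUNT(*)→f](γ[a; SUM(g)→e](T)) → 3
  ρ[h/e](γ[e; COUNT(*)→f](γ[a; SUM(g)→e](T))) → 3
  (U ⋈[d=h] ρ[h/e](γ[e; COUNT(*)→f](γ[a; SUM(g)→e](T)))) → 2
  γ[h; SUM(b)→e]((U ⋈[d=h] ρ[h/e](γ[e; COUNT(*)→f](γ[a; SUM(g)→e](T))))) → 1
  ρ[c/e](γ[h; SUM(b)→e]((U ⋈[d=h] ρ[h/e](γ[e; COUNT(*)→f](γ[a; SUM(g)→e](T)))))) → 1
  R → 5
  ρ[e/c](R) → 5
  (ρ[c/e](γ[h; SUM(b)→e]((U ⋈[d=h] ρ[h/e](γ[e; COUNT(*)→f](γ[a; SUM(g)→e](T)))))) ⋈[h=e] ρ[e/c](R)) → 1
E2 per-node cardinality:
  U → 6
  T → 4
  γ[a; SUM(g)→e](T) → 3
  γ[e; COUNT(*)→f](γ[a; SUM(g)→e](T)) → 3
  ρ[h/e](γ[e; COUNT(*)→f](γ[a; SUM(g)→e](T))) → 3
  (U ⋈[d=h] ρ[h/e](γ[e; COUNT(*)→f](γ[a; SUM(g)→e](T)))) → 2
  γ[h; MAX(b)→e]((U ⋈[d=h] ρ[h/e](γ[e; COUNT(*)→f](γ[a; SUM(g)→e](T))))) → 1
  ρ[c/e](γ[h; MAX(b)→e]((U ⋈[d=h] ρ[h/e](γ[e; COUNT(*)→f](γ[a; SUM(g)→e](T)))))) → 1
  R → 5
  ρ[e/c](R) → 5
  (ρ[c/e](γ[h; MAX(b)→e]((U ⋈[d=h] ρ[h/e](γ[e; COUNT(*)→f](γ[a; SUM(g)→e](T)))))) ⋈[h=e] ρ[e/c](R)) → 1

E1 result:
h | c | e | y
6 | 12 | 6 | r
E2 result:
h | c | e | y
6 | 9 | 6 | r
Witness: (6, 12, 6, 'r') appears 1× in E1 but 0× in E2.

no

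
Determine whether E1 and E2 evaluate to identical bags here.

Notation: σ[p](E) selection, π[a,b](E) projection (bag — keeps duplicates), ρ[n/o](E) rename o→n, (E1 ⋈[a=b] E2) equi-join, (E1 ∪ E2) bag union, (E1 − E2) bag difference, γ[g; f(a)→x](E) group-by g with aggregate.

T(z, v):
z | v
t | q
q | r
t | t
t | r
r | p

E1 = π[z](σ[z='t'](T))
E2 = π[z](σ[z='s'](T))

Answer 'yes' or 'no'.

E1 stepwise |·|:
  T → 5
  σ[z='t'](T) → 3
  π[z](σ[z='t'](T)) → 3
E2 stepwise |·|:
  T → 5
  σ[z='s'](T) → 0
  π[z](σ[z='s'](T)) → 0

E1 result:
z
t
t
t
E2 result:
z
(0 rows)
Witness: ('t',) appears 3× in E1 but 0× in E2.

no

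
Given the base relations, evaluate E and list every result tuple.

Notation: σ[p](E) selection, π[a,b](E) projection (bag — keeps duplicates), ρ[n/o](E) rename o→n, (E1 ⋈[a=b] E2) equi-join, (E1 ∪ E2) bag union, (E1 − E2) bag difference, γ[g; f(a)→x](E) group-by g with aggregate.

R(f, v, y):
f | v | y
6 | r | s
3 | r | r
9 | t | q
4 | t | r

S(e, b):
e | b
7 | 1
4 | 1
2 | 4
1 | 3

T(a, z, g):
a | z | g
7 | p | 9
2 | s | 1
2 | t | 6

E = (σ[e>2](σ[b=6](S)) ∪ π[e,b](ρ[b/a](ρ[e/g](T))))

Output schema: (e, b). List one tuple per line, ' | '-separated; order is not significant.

Row counts bottom-up:
  S → 4
  σ[b=6](S) → 0
  σ[e>2](σ[b=6](S)) → 0
  T → 3
  ρ[e/g](T) → 3
  ρ[b/a](ρ[e/g](T)) → 3
  π[e,b](ρ[b/a](ρ[e/g](T))) → 3
  (σ[e>2](σ[b=6](S)) ∪ π[e,b](ρ[b/a](ρ[e/g](T)))) → 3

== RESULT ==
e | b
1 | 2
6 | 2
9 | 7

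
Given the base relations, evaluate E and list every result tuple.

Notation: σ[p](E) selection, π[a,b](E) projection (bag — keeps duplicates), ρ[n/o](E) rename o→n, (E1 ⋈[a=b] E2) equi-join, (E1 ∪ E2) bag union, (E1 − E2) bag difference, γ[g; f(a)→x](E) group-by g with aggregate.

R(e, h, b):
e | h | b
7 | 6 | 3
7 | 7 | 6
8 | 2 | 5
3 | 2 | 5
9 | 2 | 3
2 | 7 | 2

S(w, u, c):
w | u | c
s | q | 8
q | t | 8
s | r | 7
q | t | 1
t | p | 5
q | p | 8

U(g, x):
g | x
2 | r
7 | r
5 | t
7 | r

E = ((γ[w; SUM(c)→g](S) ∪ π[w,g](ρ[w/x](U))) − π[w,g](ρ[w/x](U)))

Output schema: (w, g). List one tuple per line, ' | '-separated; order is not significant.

Stepwise |·|:
  S → 6
  γ[w; SUM(c)→g](S) → 3
  U → 4
  ρ[w/x](U) → 4
  π[w,g](ρ[w/x](U)) → 4
  (γ[w; SUM(c)→g](S) ∪ π[w,g](ρ[w/x](U))) → 7
  U → 4
  ρ[w/x](U) → 4
  π[w,g](ρ[w/x](U)) → 4
  ((γ[w; SUM(c)→g](S) ∪ π[w,g](ρ[w/x](U))) − π[w,g](ρ[w/x](U))) → 3

== RESULT ==
w | g
q | 17
s | 15
t | 5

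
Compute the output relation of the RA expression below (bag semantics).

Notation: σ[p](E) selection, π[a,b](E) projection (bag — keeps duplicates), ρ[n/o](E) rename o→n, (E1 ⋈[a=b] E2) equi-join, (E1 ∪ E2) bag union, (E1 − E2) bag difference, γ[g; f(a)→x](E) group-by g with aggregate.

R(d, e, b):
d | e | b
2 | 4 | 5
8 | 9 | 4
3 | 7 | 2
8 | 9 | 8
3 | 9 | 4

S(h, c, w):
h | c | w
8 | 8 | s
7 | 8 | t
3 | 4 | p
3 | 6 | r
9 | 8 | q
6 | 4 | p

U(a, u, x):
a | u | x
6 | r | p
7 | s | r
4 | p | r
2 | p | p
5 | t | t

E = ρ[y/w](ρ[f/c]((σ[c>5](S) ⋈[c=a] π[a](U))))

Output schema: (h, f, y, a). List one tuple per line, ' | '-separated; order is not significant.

Per-node cardinality:
  S → 6
  σ[c>5](S) → 4
  U → 5
  π[a](U) → 5
  (σ[c>5](S) ⋈[c=a] π[a](U)) → 1
  ρ[f/c]((σ[c>5](S) ⋈[c=a] π[a](U))) → 1
  ρ[y/w](ρ[f/c]((σ[c>5](S) ⋈[c=a] π[a](U)))) → 1

== RESULT ==
h | f | y | a
3 | 6 | r | 6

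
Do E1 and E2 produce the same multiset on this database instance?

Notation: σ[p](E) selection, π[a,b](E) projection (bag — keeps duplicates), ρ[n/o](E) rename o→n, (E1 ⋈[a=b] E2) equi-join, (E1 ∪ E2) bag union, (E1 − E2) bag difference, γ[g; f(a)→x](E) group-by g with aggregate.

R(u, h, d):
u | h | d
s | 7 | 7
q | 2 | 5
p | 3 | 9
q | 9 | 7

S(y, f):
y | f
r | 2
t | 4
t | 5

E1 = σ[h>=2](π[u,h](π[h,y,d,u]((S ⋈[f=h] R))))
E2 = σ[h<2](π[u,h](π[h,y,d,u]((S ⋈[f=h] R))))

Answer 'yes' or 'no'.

E1 stepwise |·|:
  S → 3
  R → 4
  (S ⋈[f=h] R) → 1
  π[h,y,d,u]((S ⋈[f=h] R)) → 1
  π[u,h](π[h,y,d,u]((S ⋈[f=h] R))) → 1
  σ[h>=2](π[u,h](π[h,y,d,u]((S ⋈[f=h] R)))) → 1
E2 stepwise |·|:
  S → 3
  R → 4
  (S ⋈[f=h] R) → 1
  π[h,y,d,u]((S ⋈[f=h] R)) → 1
  π[u,h](π[h,y,d,u]((S ⋈[f=h] R))) → 1
  σ[h<2](π[u,h](π[h,y,d,u]((S ⋈[f=h] R)))) → 0

E1 result:
u | h
q | 2
E2 result:
u | h
(0 rows)
Witness: ('q', 2) appears 1× in E1 but 0× in E2.

no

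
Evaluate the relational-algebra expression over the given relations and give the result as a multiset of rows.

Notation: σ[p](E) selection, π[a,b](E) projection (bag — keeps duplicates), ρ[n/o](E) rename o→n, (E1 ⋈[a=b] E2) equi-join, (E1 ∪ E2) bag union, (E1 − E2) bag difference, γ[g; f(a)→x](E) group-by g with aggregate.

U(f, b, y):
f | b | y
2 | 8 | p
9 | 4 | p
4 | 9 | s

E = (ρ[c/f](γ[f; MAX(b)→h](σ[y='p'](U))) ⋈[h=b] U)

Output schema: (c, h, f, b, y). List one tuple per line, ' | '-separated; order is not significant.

Row counts bottom-up:
  U → 3
  σ[y='p'](U) → 2
  γ[f; MAX(b)→h](σ[y='p'](U)) → 2
  ρ[c/f](γ[f; MAX(b)→h](σ[y='p'](U))) → 2
  U → 3
  (ρ[c/f](γ[f; MAX(b)→h](σ[y='p'](U))) ⋈[h=b] U) → 2

== RESULT ==
c | h | f | b | y
2 | 8 | 2 | 8 | p
9 | 4 | 9 | 4 | p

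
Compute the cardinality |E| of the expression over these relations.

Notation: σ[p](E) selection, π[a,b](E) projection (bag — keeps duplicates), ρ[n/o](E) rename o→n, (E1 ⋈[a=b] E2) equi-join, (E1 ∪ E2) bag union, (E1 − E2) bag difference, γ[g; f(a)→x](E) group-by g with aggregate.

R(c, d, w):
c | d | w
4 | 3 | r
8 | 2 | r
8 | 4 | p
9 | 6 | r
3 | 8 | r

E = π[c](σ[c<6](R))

Stepwise |·|:
  R → 5
  σ[c<6](R) → 2
  π[c](σ[c<6](R)) → 2

|E| = 2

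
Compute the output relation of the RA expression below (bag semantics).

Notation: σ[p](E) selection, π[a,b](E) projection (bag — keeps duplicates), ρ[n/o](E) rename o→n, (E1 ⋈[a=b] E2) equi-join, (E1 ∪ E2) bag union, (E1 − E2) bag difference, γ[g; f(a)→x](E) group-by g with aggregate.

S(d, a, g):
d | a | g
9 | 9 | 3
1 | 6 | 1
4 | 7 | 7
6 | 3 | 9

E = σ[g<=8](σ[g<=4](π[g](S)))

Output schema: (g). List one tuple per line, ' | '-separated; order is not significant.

Stepwise |·|:
  S → 4
  π[g](S) → 4
  σ[g<=4](π[g](S)) → 2
  σ[g<=8](σ[g<=4](π[g](S))) → 2

== RESULT ==
g
1
3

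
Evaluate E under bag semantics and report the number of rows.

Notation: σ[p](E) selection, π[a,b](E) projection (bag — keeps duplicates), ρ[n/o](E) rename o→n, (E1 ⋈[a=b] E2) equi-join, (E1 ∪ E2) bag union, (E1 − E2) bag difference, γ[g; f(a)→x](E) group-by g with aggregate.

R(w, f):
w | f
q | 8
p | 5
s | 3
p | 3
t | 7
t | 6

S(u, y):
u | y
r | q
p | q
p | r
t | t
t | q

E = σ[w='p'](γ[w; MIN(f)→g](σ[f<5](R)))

Per-node cardinality:
  R → 6
  σ[f<5](R) → 2
  γ[w; MIN(f)→g](σ[f<5](R)) → 2
  σ[w='p'](γ[w; MIN(f)→g](σ[f<5](R))) → 1

|E| = 1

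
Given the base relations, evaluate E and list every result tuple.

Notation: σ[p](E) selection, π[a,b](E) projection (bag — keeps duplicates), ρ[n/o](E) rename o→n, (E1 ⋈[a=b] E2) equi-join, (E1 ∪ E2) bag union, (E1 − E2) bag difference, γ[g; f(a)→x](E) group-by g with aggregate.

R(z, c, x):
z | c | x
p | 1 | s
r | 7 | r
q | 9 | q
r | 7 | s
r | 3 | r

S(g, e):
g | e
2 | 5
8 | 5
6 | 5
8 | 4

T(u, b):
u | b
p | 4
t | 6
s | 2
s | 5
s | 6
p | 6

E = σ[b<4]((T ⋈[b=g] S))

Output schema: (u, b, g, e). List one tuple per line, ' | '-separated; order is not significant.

Stepwise |·|:
  T → 6
  S → 4
  (T ⋈[b=g] S) → 4
  σ[b<4]((T ⋈[b=g] S)) → 1

== RESULT ==
u | b | g | e
s | 2 | 2 | 5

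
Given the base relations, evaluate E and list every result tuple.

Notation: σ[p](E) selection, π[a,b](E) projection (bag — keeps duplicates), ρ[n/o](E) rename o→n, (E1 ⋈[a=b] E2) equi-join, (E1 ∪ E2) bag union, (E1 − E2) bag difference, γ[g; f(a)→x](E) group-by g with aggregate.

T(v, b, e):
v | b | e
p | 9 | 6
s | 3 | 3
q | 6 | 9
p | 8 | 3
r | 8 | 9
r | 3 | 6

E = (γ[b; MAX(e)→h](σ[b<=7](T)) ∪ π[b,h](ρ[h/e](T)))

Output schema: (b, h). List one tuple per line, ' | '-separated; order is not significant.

Per-node cardinality:
  T → 6
  σ[b<=7](T) → 3
  γ[b; MAX(e)→h](σ[b<=7](T)) → 2
  T → 6
  ρ[h/e](T) → 6
  π[b,h](ρ[h/e](T)) → 6
  (γ[b; MAX(e)→h](σ[b<=7](T)) ∪ π[b,h](ρ[h/e](T))) → 8

== RESULT ==
b | h
3 | 3
3 | 6
3 | 6
6 | 9
6 | 9
8 | 3
8 | 9
9 | 6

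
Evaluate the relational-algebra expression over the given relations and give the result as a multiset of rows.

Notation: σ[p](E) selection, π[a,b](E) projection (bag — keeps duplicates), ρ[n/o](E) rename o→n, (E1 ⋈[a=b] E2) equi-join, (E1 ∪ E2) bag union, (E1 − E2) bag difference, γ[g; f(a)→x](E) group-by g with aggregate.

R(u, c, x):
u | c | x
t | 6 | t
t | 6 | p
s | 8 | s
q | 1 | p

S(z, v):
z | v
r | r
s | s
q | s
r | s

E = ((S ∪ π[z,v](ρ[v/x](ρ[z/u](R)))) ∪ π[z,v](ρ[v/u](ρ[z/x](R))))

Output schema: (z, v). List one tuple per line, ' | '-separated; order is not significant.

Subexpression sizes:
  S → 4
  R → 4
  ρ[z/u](R) → 4
  ρ[v/x](ρ[z/u](R)) → 4
  π[z,v](ρ[v/x](ρ[z/u](R))) → 4
  (S ∪ π[z,v](ρ[v/x](ρ[z/u](R)))) → 8
  R → 4
  ρ[z/x](R) → 4
  ρ[v/u](ρ[z/x](R)) → 4
  π[z,v](ρ[v/u](ρ[z/x](R))) → 4
  ((S ∪ π[z,v](ρ[v/x](ρ[z/u](R)))) ∪ π[z,v](ρ[v/u](ρ[z/x](R)))) → 12

== RESULT ==
z | v
p | q
p | t
q | p
q | s
r | r
r | s
s | s
s | s
s | s
t | p
t | t
t | t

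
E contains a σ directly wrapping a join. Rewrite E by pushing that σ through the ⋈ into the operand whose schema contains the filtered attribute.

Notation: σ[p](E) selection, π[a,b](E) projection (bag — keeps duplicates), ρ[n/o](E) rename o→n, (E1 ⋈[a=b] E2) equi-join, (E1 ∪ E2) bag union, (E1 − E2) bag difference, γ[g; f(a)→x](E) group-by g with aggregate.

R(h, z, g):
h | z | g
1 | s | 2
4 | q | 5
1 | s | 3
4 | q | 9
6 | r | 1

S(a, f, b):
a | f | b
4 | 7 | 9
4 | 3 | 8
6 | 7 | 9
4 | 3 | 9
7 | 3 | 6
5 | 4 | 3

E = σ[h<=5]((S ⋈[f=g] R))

σ filters on h, owned by the right side.
E' = (S ⋈[f=g] σ[h<=5](R))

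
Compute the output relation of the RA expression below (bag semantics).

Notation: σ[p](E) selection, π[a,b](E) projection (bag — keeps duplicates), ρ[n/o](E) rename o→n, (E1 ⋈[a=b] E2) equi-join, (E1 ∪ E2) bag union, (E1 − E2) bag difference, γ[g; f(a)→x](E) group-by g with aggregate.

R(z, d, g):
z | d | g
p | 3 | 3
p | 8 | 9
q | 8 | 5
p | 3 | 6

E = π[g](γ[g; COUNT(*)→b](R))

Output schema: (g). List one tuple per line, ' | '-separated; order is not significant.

Per-node cardinality:
  R → 4
  γ[g; COUNT(*)→b](R) → 4
  π[g](γ[g; COUNT(*)→b](R)) → 4

== RESULT ==
g
3
5
6
9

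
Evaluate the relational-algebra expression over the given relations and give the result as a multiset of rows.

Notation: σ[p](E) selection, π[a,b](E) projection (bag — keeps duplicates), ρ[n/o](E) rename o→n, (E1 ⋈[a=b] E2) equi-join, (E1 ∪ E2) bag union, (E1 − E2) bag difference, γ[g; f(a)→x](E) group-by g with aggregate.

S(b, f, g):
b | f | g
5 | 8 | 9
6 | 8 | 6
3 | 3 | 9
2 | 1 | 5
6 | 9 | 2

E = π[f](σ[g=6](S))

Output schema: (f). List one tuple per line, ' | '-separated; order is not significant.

Per-node cardinality:
  S → 5
  σ[g=6](S) → 1
  π[f](σ[g=6](S)) → 1

== RESULT ==
f
8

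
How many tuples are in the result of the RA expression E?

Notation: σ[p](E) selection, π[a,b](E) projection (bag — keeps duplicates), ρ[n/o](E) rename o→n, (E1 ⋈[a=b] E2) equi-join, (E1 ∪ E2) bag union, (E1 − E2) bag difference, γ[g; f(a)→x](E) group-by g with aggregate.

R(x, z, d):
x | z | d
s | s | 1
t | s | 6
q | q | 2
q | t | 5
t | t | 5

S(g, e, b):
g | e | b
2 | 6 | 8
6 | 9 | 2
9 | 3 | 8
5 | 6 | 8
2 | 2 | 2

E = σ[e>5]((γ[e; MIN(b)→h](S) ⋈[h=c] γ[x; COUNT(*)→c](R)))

Per-node cardinality:
  S → 5
  γ[e; MIN(b)→h](S) → 4
  R → 5
  γ[x; COUNT(*)→c](R) → 3
  (γ[e; MIN(b)→h](S) ⋈[h=c] γ[x; COUNT(*)→c](R)) → 4
  σ[e>5]((γ[e; MIN(b)→h](S) ⋈[h=c] γ[x; COUNT(*)→c](R))) → 2

|E| = 2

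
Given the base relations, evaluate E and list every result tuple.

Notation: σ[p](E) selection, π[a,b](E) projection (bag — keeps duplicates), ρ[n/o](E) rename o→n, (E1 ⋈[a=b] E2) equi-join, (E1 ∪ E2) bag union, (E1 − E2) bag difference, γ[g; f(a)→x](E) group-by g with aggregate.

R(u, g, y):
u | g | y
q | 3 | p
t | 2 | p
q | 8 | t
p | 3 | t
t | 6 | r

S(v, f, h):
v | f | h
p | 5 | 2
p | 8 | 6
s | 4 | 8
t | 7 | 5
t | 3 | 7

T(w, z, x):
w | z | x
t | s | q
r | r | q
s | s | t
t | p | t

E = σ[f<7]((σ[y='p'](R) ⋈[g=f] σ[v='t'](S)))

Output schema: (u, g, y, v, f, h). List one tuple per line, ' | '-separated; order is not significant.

Subexpression sizes:
  R → 5
  σ[y='p'](R) → 2
  S → 5
  σ[v='t'](S) → 2
  (σ[y='p'](R) ⋈[g=f] σ[v='t'](S)) → 1
  σ[f<7]((σ[y='p'](R) ⋈[g=f] σ[v='t'](S))) → 1

== RESULT ==
u | g | y | v | f | h
q | 3 | p | t | 3 | 7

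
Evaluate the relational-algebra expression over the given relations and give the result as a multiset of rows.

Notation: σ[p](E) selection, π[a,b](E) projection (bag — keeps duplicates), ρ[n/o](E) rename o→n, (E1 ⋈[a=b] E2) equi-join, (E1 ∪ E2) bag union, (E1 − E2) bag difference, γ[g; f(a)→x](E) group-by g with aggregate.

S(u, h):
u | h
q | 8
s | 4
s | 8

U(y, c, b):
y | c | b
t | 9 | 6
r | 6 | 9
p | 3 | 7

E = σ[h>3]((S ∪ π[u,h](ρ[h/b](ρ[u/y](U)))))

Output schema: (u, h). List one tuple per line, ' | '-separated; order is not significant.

Row counts bottom-up:
  S → 3
  U → 3
  ρ[u/y](U) → 3
  ρ[h/b](ρ[u/y](U)) → 3
  π[u,h](ρ[h/b](ρ[u/y](U))) → 3
  (S ∪ π[u,h](ρ[h/b](ρ[u/y](U)))) → 6
  σ[h>3]((S ∪ π[u,h](ρ[h/b](ρ[u/y](U))))) → 6

== RESULT ==
u | h
p | 7
q | 8
r | 9
s | 4
s | 8
t | 6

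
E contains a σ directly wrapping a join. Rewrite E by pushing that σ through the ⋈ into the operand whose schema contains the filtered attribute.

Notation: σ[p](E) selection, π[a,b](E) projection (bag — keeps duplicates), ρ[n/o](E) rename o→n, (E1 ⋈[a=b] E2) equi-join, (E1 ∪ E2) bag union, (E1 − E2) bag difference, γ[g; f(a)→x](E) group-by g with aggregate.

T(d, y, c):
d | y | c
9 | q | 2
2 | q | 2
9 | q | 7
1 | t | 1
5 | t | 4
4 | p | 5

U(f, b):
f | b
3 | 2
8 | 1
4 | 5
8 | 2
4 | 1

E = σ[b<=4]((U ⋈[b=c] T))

σ filters on b, owned by the left side.
E' = (σ[b<=4](U) ⋈[b=c] T)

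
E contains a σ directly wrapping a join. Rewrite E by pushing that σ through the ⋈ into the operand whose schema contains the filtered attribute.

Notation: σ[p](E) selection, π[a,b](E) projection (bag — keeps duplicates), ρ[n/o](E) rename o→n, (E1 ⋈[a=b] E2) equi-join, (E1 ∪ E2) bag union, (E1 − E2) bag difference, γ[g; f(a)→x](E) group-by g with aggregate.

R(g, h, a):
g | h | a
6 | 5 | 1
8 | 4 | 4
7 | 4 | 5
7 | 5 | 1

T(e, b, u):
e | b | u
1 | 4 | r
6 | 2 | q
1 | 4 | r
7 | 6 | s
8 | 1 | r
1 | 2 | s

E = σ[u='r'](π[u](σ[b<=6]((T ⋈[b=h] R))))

σ filters on b, owned by the left side.
E' = σ[u='r'](π[u]((σ[b<=6](T) ⋈[b=h] R)))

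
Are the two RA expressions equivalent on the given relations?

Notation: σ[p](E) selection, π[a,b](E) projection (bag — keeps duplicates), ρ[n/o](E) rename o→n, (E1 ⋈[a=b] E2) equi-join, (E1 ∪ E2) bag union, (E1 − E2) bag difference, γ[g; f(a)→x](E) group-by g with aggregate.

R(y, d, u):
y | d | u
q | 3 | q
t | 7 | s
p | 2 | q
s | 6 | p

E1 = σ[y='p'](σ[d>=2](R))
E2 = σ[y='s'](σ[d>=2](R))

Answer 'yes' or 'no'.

E1 per-node cardinality:
  R → 4
  σ[d>=2](R) → 4
  σ[y='p'](σ[d>=2](R)) → 1
E2 per-node cardinality:
  R → 4
  σ[d>=2](R) → 4
  σ[y='s'](σ[d>=2](R)) → 1

E1 result:
y | d | u
p | 2 | q
E2 result:
y | d | u
s | 6 | p
Witness: ('s', 6, 'p') appears 0× in E1 but 1× in E2.

no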